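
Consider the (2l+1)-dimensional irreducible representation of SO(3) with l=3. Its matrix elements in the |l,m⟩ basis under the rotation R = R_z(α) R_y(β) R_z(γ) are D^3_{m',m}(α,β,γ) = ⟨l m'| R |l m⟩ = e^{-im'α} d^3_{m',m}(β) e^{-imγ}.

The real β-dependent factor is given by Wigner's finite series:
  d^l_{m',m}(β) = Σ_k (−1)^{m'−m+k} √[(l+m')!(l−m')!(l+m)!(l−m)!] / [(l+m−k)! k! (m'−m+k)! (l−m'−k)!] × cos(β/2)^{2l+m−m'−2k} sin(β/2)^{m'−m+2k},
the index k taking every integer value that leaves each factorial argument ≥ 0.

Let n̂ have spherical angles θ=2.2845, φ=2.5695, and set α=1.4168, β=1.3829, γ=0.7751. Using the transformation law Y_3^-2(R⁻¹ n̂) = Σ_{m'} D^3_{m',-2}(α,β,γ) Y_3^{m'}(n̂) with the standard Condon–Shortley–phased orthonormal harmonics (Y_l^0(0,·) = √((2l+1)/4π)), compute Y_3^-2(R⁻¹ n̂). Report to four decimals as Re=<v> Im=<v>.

Need the full column D^3_{m',-2} for m'=−3..3 at α=1.4168, β=1.3829, γ=0.7751.
cos(β/2)=0.770322, sin(β/2)=0.637655
d^3_{-3,-2}: single k=1 term ⇒ +0.423666;  D = +0.375282-0.196611i
d^3_{-2,-2}: k∈[0..1] ⇒ +0.208946 -0.715865 = -0.506919;  D = +0.163587+0.479798i
d^3_{-1,-2}: k∈[0..1] ⇒ -0.546950 +0.749556 = +0.202606;  D = -0.199526+0.035194i
d^3_{0,-2}: k∈[0..1] ⇒ +0.784191 -0.537339 = +0.246852;  D = +0.005084+0.246800i
d^3_{1,-2}: k∈[0..1] ⇒ -0.749556 +0.256803 = -0.492753;  D = -0.488375-0.065538i
d^3_{2,-2}: k∈[0..1] ⇒ +0.490521 -0.067222 = +0.423298;  D = +0.119987-0.405937i
d^3_{3,-2}: single k=0 term ⇒ -0.198919;  D = +0.179854+0.084978i
Y_3^{m'}(θ=2.2845,φ=2.5695) and Σ D·Y over m':
  (+0.3753-0.1966i)·(+0.0261-0.1783i)  (+0.1636+0.4798i)·(-0.1582-0.3481i)  (-0.1995+0.0352i)·(-0.2347-0.1511i)  (+0.0051+0.2468i)·(+0.2094+0.0000i)  (-0.4884-0.0655i)·(+0.2347-0.1511i)  (+0.1200-0.4059i)·(-0.1582+0.3481i)  (+0.1799+0.0850i)·(-0.0261-0.1783i)
Y_3^-2(R⁻¹ n̂) = +0.177296-0.001200i

Re=0.1773 Im=-0.0012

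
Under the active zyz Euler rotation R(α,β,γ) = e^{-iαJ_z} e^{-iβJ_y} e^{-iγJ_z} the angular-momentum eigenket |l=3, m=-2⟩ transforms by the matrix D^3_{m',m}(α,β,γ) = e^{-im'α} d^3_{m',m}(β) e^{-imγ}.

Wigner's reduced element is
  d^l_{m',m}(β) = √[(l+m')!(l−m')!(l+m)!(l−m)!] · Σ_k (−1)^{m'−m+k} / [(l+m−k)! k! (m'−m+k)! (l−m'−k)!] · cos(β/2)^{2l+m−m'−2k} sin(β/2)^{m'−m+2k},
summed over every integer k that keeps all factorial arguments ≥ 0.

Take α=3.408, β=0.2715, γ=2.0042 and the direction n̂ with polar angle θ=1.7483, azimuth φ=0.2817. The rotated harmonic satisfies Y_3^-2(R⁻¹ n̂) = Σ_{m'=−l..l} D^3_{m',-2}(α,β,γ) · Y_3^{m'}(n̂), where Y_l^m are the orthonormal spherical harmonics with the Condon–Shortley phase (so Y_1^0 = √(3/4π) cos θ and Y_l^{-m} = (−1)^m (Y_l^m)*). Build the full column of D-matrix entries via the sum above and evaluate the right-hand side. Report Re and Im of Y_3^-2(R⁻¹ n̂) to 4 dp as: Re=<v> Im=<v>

Need the full column D^3_{m',-2} for m'=−3..3 at α=3.408, β=0.2715, γ=2.0042.
cos(β/2)=0.990800, sin(β/2)=0.135333
d^3_{-3,-2}: single k=1 term ⇒ +0.316527;  D = -0.030098+0.315093i
d^3_{-2,-2}: k∈[0..1] ⇒ +0.946055 -0.088252 = +0.857803;  D = -0.146118-0.845266i
d^3_{-1,-2}: k∈[0..1] ⇒ -0.408635 +0.015248 = -0.393387;  D = -0.166698-0.356322i
d^3_{0,-2}: k∈[0..1] ⇒ +0.096675 -0.001804 = +0.094872;  D = -0.061407-0.072317i
d^3_{1,-2}: k∈[0..1] ⇒ -0.015248 +0.000142 = -0.015105;  D = -0.012464-0.008534i
d^3_{2,-2}: k∈[0..1] ⇒ +0.001647 -0.000006 = +0.001640;  D = -0.001550-0.000538i
d^3_{3,-2}: single k=0 term ⇒ -0.000110;  D = -0.000110-0.000007i
Y_3^{m'}(θ=1.7483,φ=0.2817) and Σ D·Y over m':
  (-0.0301+0.3151i)·(+0.2640-0.2976i)  (-0.1461-0.8453i)·(-0.1478+0.0934i)  (-0.1667-0.3563i)·(-0.2579+0.0746i)  (-0.0614-0.0723i)·(+0.1874+0.0000i)  (-0.0125-0.0085i)·(+0.2579+0.0746i)  (-0.0015-0.0005i)·(-0.1478-0.0934i)  (-0.0001-0.0000i)·(-0.2640-0.2976i)
Y_3^-2(R⁻¹ n̂) = +0.242063+0.266488i

Re=0.2421 Im=0.2665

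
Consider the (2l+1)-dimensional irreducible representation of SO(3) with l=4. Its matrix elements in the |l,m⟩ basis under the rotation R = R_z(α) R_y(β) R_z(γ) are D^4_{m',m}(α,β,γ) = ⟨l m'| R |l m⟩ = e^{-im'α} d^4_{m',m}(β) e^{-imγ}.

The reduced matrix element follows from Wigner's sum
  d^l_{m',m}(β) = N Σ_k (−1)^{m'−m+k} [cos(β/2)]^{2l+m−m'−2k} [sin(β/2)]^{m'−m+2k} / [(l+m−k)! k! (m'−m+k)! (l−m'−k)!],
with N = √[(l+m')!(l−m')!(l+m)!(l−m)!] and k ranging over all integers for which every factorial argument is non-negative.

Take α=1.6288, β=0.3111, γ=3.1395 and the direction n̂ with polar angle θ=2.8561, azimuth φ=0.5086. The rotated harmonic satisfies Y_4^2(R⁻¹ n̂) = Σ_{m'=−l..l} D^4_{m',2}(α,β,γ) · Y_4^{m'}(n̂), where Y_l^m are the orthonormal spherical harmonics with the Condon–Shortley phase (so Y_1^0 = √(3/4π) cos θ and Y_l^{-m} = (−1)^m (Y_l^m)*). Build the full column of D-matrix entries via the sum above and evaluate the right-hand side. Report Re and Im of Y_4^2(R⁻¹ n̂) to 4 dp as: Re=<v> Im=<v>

Need the full column D^4_{m',2} for m'=−4..4 at α=1.6288, β=0.3111, γ=3.1395.
cos(β/2)=0.987926, sin(β/2)=0.154923
d^4_{-4,2}: single k=6 term ⇒ +0.000071;  D = +0.000069+0.000017i
d^4_{-3,2}: k∈[5..6] ⇒ +0.000966 -0.000008 = +0.000958;  D = +0.000170-0.000943i
d^4_{-2,2}: k∈[4..6] ⇒ +0.008231 -0.000162 +0.000000 = +0.008070;  D = -0.008011-0.000968i
d^4_{-1,2}: k∈[3..5] ⇒ +0.049487 -0.001825 +0.000009 = +0.047670;  D = -0.002963+0.047578i
d^4_{0,2}: k∈[2..4] ⇒ +0.211692 -0.013882 +0.000128 = +0.197937;  D = +0.197936+0.000828i
d^4_{1,2}: k∈[1..3] ⇒ +0.603707 -0.074230 +0.001217 = +0.530693;  D = -0.028547-0.529925i
d^4_{2,2}: k∈[0..2] ⇒ +0.907396 -0.267771 +0.008231 = +0.647856;  D = -0.643810+0.072294i
d^4_{3,2}: k∈[0..1] ⇒ -0.532419 +0.039279 = -0.493140;  D = -0.083346-0.486046i
d^4_{4,2}: single k=0 term ⇒ +0.118076;  D = +0.115025-0.026669i
Y_4^{m'}(θ=2.8561,φ=0.5086) and Σ D·Y over m':
  (+0.0001+0.0000i)·(-0.0012-0.0025i)  (+0.0002-0.0009i)·(-0.0012+0.0268i)  (-0.0080-0.0010i)·(+0.0760-0.1229i)  (-0.0030+0.0476i)·(-0.3846+0.2145i)  (+0.1979+0.0008i)·(+0.5340+0.0000i)  (-0.0285-0.5299i)·(+0.3846+0.2145i)  (-0.6438+0.0723i)·(+0.0760+0.1229i)  (-0.0833-0.4860i)·(+0.0012+0.0268i)  (+0.1150-0.0267i)·(-0.0012+0.0025i)
Y_4^2(R⁻¹ n̂) = +0.153651-0.303662i

Re=0.1537 Im=-0.3037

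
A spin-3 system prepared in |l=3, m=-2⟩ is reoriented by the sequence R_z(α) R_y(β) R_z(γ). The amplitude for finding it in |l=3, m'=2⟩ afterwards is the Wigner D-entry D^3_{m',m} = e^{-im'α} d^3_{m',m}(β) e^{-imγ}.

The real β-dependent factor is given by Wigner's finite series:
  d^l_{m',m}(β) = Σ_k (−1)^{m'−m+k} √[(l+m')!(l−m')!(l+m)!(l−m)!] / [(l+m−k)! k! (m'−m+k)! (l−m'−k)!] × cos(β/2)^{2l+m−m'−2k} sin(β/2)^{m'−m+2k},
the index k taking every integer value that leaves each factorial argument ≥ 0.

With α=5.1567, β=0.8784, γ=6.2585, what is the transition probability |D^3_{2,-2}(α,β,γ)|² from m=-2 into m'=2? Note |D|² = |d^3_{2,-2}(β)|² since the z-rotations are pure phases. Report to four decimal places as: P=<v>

First d^3_{2,-2}(β=0.8784), then the phase factors e^{-i(2)α} and e^{-i(-2)γ}:
With c≡cos(β/2)=0.905092 and s≡sin(β/2)=0.425216, N=[120·1·1·120]^{1/2}=120.000000
k∈{0,1} keeps every argument non-negative
  k=0: (−1)^4·120.0000/(24)·0.9051^2·0.4252^4 = +0.133904
  k=1: (−1)^5·120.0000/(120)·0.9051^0·0.4252^6 = -0.005911
d^3_{2,-2}(0.8784) = +0.133904 -0.005911 = +0.127993
|D^3_{2,-2}|² = |d^3_{2,-2}(β)|² = (+0.127993)² = 0.016382 (the z-rotation phases have unit modulus)

P=0.0164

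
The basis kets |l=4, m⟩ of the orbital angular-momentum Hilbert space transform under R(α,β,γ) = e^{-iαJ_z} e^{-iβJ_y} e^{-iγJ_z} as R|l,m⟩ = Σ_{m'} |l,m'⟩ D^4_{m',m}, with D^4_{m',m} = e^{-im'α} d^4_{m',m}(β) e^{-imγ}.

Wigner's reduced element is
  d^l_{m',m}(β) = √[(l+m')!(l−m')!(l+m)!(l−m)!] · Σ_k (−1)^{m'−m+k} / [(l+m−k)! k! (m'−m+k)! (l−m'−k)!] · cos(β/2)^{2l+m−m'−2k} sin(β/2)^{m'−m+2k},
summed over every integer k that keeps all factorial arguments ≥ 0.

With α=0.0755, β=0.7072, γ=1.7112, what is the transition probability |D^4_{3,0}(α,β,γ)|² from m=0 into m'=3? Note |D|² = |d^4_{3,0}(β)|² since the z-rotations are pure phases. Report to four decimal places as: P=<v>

Split into d^4_{3,0}(β=0.7072) × two z-phases.
c=cos(0.7072/2)=0.938132, s=sin(0.7072/2)=0.346277; N=√[5040·1·24·24]=1703.830978
The bounds max(0,m−m')=0 and min(l+m,l−m')=1 give 2 terms
  k=0: (−1)^3·1703.8310/(144)·0.9381^5·0.3463^3 = -0.356990
  k=1: (−1)^4·1703.8310/(144)·0.9381^3·0.3463^5 = +0.048638
d^4_{3,0}(0.7072) = -0.356990 +0.048638 = -0.308352
|D^4_{3,0}|² = |d^4_{3,0}(β)|² = (-0.308352)² = 0.095081 (the z-rotation phases have unit modulus)

P=0.0951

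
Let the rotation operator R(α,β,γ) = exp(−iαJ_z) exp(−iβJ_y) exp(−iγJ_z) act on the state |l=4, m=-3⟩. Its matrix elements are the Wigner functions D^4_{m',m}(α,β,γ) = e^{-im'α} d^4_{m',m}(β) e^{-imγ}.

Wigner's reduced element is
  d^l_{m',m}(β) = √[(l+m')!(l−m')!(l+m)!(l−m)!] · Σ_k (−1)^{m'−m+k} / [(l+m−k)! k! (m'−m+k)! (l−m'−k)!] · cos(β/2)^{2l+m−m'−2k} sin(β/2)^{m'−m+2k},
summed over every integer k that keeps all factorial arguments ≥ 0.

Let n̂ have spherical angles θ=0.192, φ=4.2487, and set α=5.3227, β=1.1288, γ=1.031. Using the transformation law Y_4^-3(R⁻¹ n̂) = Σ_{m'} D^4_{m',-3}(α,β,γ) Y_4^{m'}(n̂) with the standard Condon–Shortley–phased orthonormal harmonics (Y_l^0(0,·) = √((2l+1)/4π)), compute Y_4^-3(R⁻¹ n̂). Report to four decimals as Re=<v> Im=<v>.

Need the full column D^4_{m',-3} for m'=−4..4 at α=5.3227, β=1.1288, γ=1.031.
cos(β/2)=0.844910, sin(β/2)=0.534909
d^4_{-4,-3}: single k=1 term ⇒ +0.465047;  D = +0.340605-0.316634i
d^4_{-3,-3}: k∈[0..1] ⇒ +0.259706 -0.728651 = -0.468945;  D = -0.458491-0.098464i
d^4_{-2,-3}: k∈[0..1] ⇒ -0.615199 +0.739735 = +0.124536;  D = +0.048355+0.114765i
d^4_{-1,-3}: k∈[0..1] ⇒ +0.826213 -0.551925 = +0.274288;  D = -0.146097+0.232141i
d^4_{0,-3}: k∈[0..1] ⇒ -0.779750 +0.312532 = -0.467218;  D = +0.466666-0.022694i
d^4_{1,-3}: k∈[0..1] ⇒ +0.551925 -0.132730 = +0.419194;  D = -0.256652-0.331442i
d^4_{2,-3}: k∈[0..1] ⇒ -0.296494 +0.039613 = -0.256881;  D = -0.076302+0.245288i
d^4_{3,-3}: k∈[0..1] ⇒ +0.117057 -0.006703 = +0.110355;  D = +0.105137-0.033531i
d^4_{4,-3}: single k=0 term ⇒ -0.029944;  D = -0.023806-0.018164i
Y_4^{m'}(θ=0.192,φ=4.2487) and Σ D·Y over m':
  (+0.3406-0.3166i)·(-0.0002+0.0006i)  (-0.4585-0.0985i)·(+0.0084-0.0015i)  (+0.0484+0.1148i)·(-0.0420-0.0560i)  (-0.1461+0.2321i)·(-0.1484+0.2968i)  (+0.4667-0.0227i)·(+0.6971+0.0000i)  (-0.2567-0.3314i)·(+0.1484+0.2968i)  (-0.0763+0.2453i)·(-0.0420+0.0560i)  (+0.1051-0.0335i)·(-0.0084-0.0015i)  (-0.0238-0.0182i)·(-0.0002-0.0006i)
Y_4^-3(R⁻¹ n̂) = +0.327431-0.240867i

Re=0.3274 Im=-0.2409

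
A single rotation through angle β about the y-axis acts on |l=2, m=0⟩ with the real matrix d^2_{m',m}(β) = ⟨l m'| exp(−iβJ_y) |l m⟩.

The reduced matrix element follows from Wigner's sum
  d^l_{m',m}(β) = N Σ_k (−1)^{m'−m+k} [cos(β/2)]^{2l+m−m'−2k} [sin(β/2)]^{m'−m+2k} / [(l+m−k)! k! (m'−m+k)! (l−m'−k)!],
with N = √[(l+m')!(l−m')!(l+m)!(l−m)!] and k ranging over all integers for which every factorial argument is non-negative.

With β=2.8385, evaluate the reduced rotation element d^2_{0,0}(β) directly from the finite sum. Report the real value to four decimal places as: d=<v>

d^2_{0,0}(β=2.8385) via Wigner's sum:
Half-angle: c=0.150967, s=0.988539. N=√(2·2·2·2)=4.000000
Admissible k: 0..2 (factorial args all ≥0)
  k=0: (−1)^0·4.0000/(4)·0.1510^4·0.9885^0 = +0.000519
  k=1: (−1)^1·4.0000/(1)·0.1510^2·0.9885^2 = -0.089086
  k=2: (−1)^2·4.0000/(4)·0.1510^0·0.9885^4 = +0.954937
d^2_{0,0}(2.8385) = +0.000519 -0.089086 +0.954937 = +0.866371

d=0.8664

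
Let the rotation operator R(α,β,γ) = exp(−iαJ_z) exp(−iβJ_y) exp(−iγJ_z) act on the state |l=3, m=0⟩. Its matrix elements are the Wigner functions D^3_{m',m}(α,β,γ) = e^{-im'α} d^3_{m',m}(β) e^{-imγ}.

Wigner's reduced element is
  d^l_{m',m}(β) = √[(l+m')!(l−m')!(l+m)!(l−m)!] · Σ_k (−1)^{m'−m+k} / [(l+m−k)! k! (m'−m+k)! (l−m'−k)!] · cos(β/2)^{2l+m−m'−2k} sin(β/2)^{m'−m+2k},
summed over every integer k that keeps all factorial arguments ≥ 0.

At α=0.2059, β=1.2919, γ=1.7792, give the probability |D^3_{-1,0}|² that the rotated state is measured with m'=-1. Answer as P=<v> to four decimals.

P=0.0668

Split into d^3_{-1,0}(β=1.2919) × two z-phases.
With c≡cos(β/2)=0.798528 and s≡sin(β/2)=0.601957, N=[2·24·6·6]^{1/2}=41.569219
The bounds max(0,m−m')=1 and min(l+m,l−m')=3 give 3 terms
  k=1: (−1)^0·41.5692/(12)·0.7985^5·0.6020^1 = +0.677030
  k=2: (−1)^1·41.5692/(4)·0.7985^3·0.6020^3 = -1.154197
  k=3: (−1)^2·41.5692/(12)·0.7985^1·0.6020^5 = +0.218630
d^3_{-1,0}(1.2919) = +0.677030 -1.154197 +0.218630 = -0.258537
|D^3_{-1,0}|² = |d^3_{-1,0}(β)|² = (-0.258537)² = 0.066841 (the z-rotation phases have unit modulus)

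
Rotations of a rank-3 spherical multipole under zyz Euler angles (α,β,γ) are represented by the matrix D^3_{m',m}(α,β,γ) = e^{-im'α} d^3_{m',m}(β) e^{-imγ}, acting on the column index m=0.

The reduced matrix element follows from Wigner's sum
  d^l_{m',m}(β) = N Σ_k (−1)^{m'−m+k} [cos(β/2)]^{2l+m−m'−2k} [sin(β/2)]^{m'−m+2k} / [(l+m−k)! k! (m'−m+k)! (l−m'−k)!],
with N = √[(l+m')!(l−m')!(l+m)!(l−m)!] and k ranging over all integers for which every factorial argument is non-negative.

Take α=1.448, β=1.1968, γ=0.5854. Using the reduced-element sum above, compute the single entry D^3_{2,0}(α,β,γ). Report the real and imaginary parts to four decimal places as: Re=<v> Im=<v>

First d^3_{2,0}(β=1.1968), then the phase factors e^{-i(2)α} and e^{-i(0)γ}:
With c≡cos(β/2)=0.826238 and s≡sin(β/2)=0.563321, N=[120·1·6·6]^{1/2}=65.726707
k: max(0,(0)−(2))=0 … min(3+(0),3−(2))=1
  k=0: (−1)^2·65.7267/(12)·0.8262^4·0.5633^2 = +0.810016
  k=1: (−1)^3·65.7267/(12)·0.8262^2·0.5633^4 = -0.376526
d^3_{2,0}(1.1968) = +0.810016 -0.376526 = +0.433489
Phases: e^{-i·(2)·1.448}=-0.969993-0.243131i, e^{-i·(0)·0.5854}=+1.000000+0.000000i ⇒ D=-0.420482-0.105395i

Re=-0.4205 Im=-0.1054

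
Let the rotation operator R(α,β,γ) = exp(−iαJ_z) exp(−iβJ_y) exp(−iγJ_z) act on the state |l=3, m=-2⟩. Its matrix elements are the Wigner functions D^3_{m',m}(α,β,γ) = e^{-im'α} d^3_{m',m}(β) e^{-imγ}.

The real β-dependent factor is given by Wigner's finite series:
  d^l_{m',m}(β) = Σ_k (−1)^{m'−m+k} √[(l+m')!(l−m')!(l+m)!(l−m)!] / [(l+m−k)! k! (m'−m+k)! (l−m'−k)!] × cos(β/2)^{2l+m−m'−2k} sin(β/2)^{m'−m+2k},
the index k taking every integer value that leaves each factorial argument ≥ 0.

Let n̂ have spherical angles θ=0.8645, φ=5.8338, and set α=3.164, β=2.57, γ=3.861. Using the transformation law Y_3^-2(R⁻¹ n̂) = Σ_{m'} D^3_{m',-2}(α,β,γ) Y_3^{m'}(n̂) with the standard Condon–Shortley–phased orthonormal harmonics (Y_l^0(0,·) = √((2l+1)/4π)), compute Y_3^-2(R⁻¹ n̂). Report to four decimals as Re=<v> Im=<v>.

Need the full column D^3_{m',-2} for m'=−3..3 at α=3.164, β=2.57, γ=3.861.
cos(β/2)=0.281922, sin(β/2)=0.959437
d^3_{-3,-2}: single k=1 term ⇒ +0.004185;  D = -0.000271-0.004177i
d^3_{-2,-2}: k∈[0..1] ⇒ +0.000502 -0.029075 = -0.028573;  D = -0.002487-0.028464i
d^3_{-1,-2}: k∈[0..1] ⇒ -0.005403 +0.125160 = +0.119757;  D = -0.013096-0.119038i
d^3_{0,-2}: k∈[0..1] ⇒ +0.031850 -0.368879 = -0.337029;  D = -0.044353-0.334098i
d^3_{1,-2}: k∈[0..1] ⇒ -0.125160 +0.724789 = +0.599629;  D = -0.092209-0.592497i
d^3_{2,-2}: k∈[0..1] ⇒ +0.336739 -0.780010 = -0.443271;  D = -0.077961-0.436361i
d^3_{3,-2}: single k=0 term ⇒ -0.561419;  D = +0.111099+0.550317i
Y_3^{m'}(θ=0.8645,φ=5.8338) and Σ D·Y over m':
  (-0.0003-0.0042i)·(+0.0406+0.1792i)  (-0.0025-0.0285i)·(+0.2390+0.3004i)  (-0.0131-0.1190i)·(+0.2450+0.1181i)  (-0.0444-0.3341i)·(-0.2165+0.0000i)  (-0.0922-0.5925i)·(-0.2450+0.1181i)  (-0.0780-0.4364i)·(+0.2390-0.3004i)  (+0.1111+0.5503i)·(-0.0406+0.1792i)
Y_3^-2(R⁻¹ n̂) = -0.131095+0.084812i

Re=-0.1311 Im=0.0848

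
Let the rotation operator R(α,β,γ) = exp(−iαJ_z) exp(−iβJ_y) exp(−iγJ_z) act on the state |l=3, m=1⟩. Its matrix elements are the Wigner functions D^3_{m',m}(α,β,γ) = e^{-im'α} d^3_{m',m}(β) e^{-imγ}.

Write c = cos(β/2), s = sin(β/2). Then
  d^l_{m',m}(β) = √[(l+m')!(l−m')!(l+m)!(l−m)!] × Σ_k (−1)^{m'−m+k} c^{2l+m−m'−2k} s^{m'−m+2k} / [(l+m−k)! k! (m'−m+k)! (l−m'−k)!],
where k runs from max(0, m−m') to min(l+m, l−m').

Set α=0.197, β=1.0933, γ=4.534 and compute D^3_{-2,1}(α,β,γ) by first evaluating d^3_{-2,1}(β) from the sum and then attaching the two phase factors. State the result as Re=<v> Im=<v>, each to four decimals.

First d^3_{-2,1}(β=1.0933), then the phase factors e^{-i(-2)α} and e^{-i(1)γ}:
c=cos(1.0933/2)=0.854271, s=sin(1.0933/2)=0.519828; N=√[1·120·24·2]=75.894664
Admissible k: 3..4 (factorial args all ≥0)
  k=3: (−1)^0·75.8947/(12)·0.8543^3·0.5198^3 = +0.553855
  k=4: (−1)^1·75.8947/(24)·0.8543^1·0.5198^5 = -0.102540
d^3_{-2,1}(1.0933) = +0.553855 -0.102540 = +0.451315
D = (+0.923381+0.383885i)·(+0.451315)·(-0.177444+0.984131i) = -0.244451+0.379380i

Re=-0.2445 Im=0.3794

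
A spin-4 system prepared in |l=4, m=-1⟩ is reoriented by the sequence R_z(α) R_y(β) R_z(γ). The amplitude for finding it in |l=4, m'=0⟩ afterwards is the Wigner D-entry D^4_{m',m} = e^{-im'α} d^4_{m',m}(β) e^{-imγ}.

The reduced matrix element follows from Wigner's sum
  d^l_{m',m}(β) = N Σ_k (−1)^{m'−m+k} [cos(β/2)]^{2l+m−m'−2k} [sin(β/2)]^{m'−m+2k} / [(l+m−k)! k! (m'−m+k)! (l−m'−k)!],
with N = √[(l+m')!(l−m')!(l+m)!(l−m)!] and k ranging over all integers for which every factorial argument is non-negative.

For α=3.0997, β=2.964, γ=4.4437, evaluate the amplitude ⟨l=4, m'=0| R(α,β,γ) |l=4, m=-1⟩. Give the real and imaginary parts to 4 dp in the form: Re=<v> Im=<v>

D^4_{0,-1}(3.0997,2.964,4.4437) = e^{-i·0·3.0997}·d^4_{0,-1}(2.964)·e^{-i·-1·4.4437}. Compute d first:
c=cos(2.964/2)=0.088680, s=sin(2.964/2)=0.996060; N=√[24·24·6·120]=643.987578
k∈{0,1,2,3} keeps every argument non-negative
  k=0: (−1)^1·643.9876/(144)·0.0887^7·0.9961^1 = -0.000000
  k=1: (−1)^2·643.9876/(24)·0.0887^5·0.9961^3 = +0.000145
  k=2: (−1)^3·643.9876/(24)·0.0887^3·0.9961^5 = -0.018347
  k=3: (−1)^4·643.9876/(144)·0.0887^1·0.9961^7 = +0.385779
d^4_{0,-1}(2.964) = -0.000000 +0.000145 -0.018347 +0.385779 = +0.367577
Attach z-rotation phases: D = e^{-i(0)(3.0997)}·(+0.367577)·e^{-i(-1)(4.4437)} = -0.097580-0.354388i

Re=-0.0976 Im=-0.3544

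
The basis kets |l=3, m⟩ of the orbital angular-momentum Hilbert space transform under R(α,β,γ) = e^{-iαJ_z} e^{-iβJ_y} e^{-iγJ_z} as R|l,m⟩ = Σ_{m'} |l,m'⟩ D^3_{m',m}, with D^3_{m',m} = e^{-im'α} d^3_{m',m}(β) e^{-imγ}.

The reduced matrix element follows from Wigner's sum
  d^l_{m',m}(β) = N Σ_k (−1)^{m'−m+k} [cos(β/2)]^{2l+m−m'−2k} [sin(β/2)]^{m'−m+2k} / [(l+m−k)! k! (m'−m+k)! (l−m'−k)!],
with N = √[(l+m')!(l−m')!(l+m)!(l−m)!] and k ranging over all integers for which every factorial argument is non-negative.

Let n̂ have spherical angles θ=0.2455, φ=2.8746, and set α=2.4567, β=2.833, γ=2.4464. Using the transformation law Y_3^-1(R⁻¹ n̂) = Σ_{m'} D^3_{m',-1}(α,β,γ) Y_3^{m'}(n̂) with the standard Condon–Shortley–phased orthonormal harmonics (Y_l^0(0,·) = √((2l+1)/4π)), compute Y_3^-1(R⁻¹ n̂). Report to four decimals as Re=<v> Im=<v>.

Need the full column D^3_{m',-1} for m'=−3..3 at α=2.4567, β=2.833, γ=2.4464.
cos(β/2)=0.153685, sin(β/2)=0.988120
d^3_{-3,-1}: single k=2 term ⇒ +0.002110;  D = -0.001950-0.000805i
d^3_{-2,-1}: k∈[1..2] ⇒ +0.000268 -0.022149 = -0.021881;  D = -0.010378-0.019263i
d^3_{-1,-1}: k∈[0..2] ⇒ +0.000013 -0.004357 +0.135099 = +0.130755;  D = +0.024785-0.128384i
d^3_{0,-1}: k∈[0..2] ⇒ -0.000293 +0.036394 -0.501499 = -0.465398;  D = +0.357393-0.298103i
d^3_{1,-1}: k∈[0..2] ⇒ +0.003268 -0.180132 +0.930803 = +0.753940;  D = +0.753900-0.007765i
d^3_{2,-1}: k∈[0..1] ⇒ -0.022149 +0.457804 = +0.435655;  D = -0.340230-0.272101i
d^3_{3,-1}: single k=0 term ⇒ +0.087206;  D = +0.018291+0.085266i
Y_3^{m'}(θ=0.2455,φ=2.8746) and Σ D·Y over m':
  (-0.0019-0.0008i)·(-0.0042-0.0043i)  (-0.0104-0.0193i)·(+0.0504+0.0298i)  (+0.0248-0.1284i)·(-0.2807-0.0768i)  (+0.3574-0.2981i)·(+0.6171+0.0000i)  (+0.7539-0.0078i)·(+0.2807-0.0768i)  (-0.3402-0.2721i)·(+0.0504-0.0298i)  (+0.0183+0.0853i)·(+0.0042-0.0043i)
Y_3^-1(R⁻¹ n̂) = +0.389966-0.214441i

Re=0.3900 Im=-0.2144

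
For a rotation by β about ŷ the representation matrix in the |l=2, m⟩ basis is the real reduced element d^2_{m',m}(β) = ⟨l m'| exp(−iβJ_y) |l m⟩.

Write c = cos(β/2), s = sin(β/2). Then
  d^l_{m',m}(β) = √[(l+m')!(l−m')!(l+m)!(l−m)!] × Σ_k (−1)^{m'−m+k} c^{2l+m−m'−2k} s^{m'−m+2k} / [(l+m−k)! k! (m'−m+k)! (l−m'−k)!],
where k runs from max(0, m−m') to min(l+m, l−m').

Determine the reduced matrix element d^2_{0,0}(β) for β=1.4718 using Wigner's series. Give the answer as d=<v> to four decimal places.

d=-0.4853

d^2_{0,0}(β=1.4718) via Wigner's sum:
With c≡cos(β/2)=0.741227 and s≡sin(β/2)=0.671255, N=[2·2·2·2]^{1/2}=4.000000
Admissible k: 0..2 (factorial args all ≥0)
  k=0: (−1)^0·4.0000/(4)·0.7412^4·0.6713^0 = +0.301859
  k=1: (−1)^1·4.0000/(1)·0.7412^2·0.6713^2 = -0.990232
  k=2: (−1)^2·4.0000/(4)·0.7412^0·0.6713^4 = +0.203025
d^2_{0,0}(1.4718) = +0.301859 -0.990232 +0.203025 = -0.485348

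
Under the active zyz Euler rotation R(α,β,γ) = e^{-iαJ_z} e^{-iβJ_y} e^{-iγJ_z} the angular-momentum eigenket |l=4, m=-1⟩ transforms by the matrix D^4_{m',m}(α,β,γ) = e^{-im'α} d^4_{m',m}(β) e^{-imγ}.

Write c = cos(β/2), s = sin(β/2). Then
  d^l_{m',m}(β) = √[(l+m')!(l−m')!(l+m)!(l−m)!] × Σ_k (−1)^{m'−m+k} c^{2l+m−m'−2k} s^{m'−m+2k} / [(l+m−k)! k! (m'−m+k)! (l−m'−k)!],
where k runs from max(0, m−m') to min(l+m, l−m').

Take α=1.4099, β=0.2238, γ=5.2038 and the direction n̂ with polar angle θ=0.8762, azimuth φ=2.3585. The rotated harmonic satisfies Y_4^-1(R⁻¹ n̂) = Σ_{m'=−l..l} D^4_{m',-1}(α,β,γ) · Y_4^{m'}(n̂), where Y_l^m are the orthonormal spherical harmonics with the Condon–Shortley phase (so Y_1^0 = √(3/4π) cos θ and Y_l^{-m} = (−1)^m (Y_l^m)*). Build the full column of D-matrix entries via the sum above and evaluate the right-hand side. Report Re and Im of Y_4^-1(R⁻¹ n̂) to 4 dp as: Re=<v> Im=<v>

Need the full column D^4_{m',-1} for m'=−4..4 at α=1.4099, β=0.2238, γ=5.2038.
cos(β/2)=0.993746, sin(β/2)=0.111667
d^4_{-4,-1}: single k=3 term ⇒ +0.010098;  D = -0.001531-0.009981i
d^4_{-3,-1}: k∈[2..3] ⇒ +0.095317 -0.002006 = +0.093311;  D = -0.093307-0.000814i
d^4_{-2,-1}: k∈[1..3] ⇒ +0.453405 -0.028625 +0.000241 = +0.425021;  D = -0.071746+0.418921i
d^4_{-1,-1}: k∈[0..3] ⇒ +0.951047 -0.180131 +0.004549 -0.000019 = +0.775446;  D = +0.733475+0.251655i
d^4_{0,-1}: k∈[0..3] ⇒ -0.477931 +0.036209 -0.000457 +0.000001 = -0.442179;  D = -0.208651+0.389855i
d^4_{1,-1}: k∈[0..3] ⇒ +0.120088 -0.004549 +0.000029 -0.000000 = +0.115567;  D = -0.091840-0.070152i
d^4_{2,-1}: k∈[0..2] ⇒ -0.019084 +0.000361 -0.000001 = -0.018723;  D = +0.013602-0.012866i
d^4_{3,-1}: k∈[0..1] ⇒ +0.002006 -0.000015 = +0.001991;  D = +0.001119+0.001647i
d^4_{4,-1}: single k=0 term ⇒ -0.000128;  D = -0.000116+0.000054i
Y_4^{m'}(θ=0.8762,φ=2.3585) and Σ D·Y over m':
  (-0.0015-0.0100i)·(-0.1542+0.0014i)  (-0.0933-0.0008i)·(+0.2551-0.2587i)  (-0.0717+0.4189i)·(+0.0017+0.3688i)  (+0.7335+0.2517i)·(+0.0218+0.0217i)  (-0.2087+0.3899i)·(-0.3614+0.0000i)  (-0.0918-0.0702i)·(-0.0218+0.0217i)  (+0.0136-0.0129i)·(+0.0017-0.3688i)  (+0.0011+0.0016i)·(-0.2551-0.2587i)  (-0.0001+0.0001i)·(-0.1542-0.0014i)
Y_4^-1(R⁻¹ n̂) = -0.093526-0.125997i

Re=-0.0935 Im=-0.1260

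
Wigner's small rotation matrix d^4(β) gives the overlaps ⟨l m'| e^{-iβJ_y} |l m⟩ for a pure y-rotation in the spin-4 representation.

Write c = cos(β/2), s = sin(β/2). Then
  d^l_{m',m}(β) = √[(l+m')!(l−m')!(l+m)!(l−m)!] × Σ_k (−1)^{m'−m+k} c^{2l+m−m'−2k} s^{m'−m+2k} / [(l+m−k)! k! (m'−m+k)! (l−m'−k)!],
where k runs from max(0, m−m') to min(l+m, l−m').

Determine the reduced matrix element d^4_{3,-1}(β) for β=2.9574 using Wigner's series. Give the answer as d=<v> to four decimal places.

d^4_{3,-1}(β=2.9574) via Wigner's sum:
c=cos(2.9574/2)=0.091966, s=sin(2.9574/2)=0.995762; N=√[5040·1·6·120]=1904.940944
Admissible k: 0..1 (factorial args all ≥0)
  k=0: (−1)^4·1904.9409/(144)·0.0920^4·0.9958^4 = +0.000930
  k=1: (−1)^5·1904.9409/(240)·0.0920^2·0.9958^6 = -0.065443
d^4_{3,-1}(2.9574) = +0.000930 -0.065443 = -0.064512

d=-0.0645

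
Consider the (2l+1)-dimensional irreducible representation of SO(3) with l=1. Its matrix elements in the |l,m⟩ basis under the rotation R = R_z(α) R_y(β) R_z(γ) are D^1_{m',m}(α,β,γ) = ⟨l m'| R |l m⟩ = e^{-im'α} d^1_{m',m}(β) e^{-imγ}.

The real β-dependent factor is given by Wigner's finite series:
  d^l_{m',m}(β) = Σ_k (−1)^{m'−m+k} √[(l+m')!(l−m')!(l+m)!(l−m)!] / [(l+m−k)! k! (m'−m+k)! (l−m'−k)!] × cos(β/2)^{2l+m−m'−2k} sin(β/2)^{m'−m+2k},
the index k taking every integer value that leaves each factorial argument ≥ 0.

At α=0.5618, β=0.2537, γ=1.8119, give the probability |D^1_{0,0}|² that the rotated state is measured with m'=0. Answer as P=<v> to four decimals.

P=0.9370

First d^1_{0,0}(β=0.2537), then the phase factors e^{-i(0)α} and e^{-i(0)γ}:
c=cos(0.2537/2)=0.991965, s=sin(0.2537/2)=0.126510; N=√[1·1·1·1]=1.000000
k: max(0,(0)−(0))=0 … min(1+(0),1−(0))=1
  k=0: (−1)^0·1.0000/(1)·0.9920^2·0.1265^0 = +0.983995
  k=1: (−1)^1·1.0000/(1)·0.9920^0·0.1265^2 = -0.016005
d^1_{0,0}(0.2537) = +0.983995 -0.016005 = +0.967990
|D^1_{0,0}|² = |d^1_{0,0}(β)|² = (+0.967990)² = 0.937005 (the z-rotation phases have unit modulus)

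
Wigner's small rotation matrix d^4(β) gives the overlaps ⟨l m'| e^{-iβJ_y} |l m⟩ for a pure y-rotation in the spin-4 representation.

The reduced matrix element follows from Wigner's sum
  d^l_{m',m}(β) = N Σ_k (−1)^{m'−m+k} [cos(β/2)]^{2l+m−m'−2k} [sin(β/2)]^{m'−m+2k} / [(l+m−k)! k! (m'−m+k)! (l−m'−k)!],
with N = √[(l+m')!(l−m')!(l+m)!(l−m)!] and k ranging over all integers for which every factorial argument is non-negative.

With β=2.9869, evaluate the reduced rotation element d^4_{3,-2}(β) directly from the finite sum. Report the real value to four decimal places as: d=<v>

d^4_{3,-2}(β=2.9869) via Wigner's sum:
Half-angle: c=0.077269, s=0.997010. N=√(5040·1·2·720)=2693.993318
k: max(0,(-2)−(3))=0 … min(4+(-2),4−(3))=1
  k=0: (−1)^5·2693.9933/(240)·0.0773^3·0.9970^5 = -0.005102
  k=1: (−1)^6·2693.9933/(720)·0.0773^1·0.9970^7 = +0.283118
d^4_{3,-2}(2.9869) = -0.005102 +0.283118 = +0.278017

d=0.2780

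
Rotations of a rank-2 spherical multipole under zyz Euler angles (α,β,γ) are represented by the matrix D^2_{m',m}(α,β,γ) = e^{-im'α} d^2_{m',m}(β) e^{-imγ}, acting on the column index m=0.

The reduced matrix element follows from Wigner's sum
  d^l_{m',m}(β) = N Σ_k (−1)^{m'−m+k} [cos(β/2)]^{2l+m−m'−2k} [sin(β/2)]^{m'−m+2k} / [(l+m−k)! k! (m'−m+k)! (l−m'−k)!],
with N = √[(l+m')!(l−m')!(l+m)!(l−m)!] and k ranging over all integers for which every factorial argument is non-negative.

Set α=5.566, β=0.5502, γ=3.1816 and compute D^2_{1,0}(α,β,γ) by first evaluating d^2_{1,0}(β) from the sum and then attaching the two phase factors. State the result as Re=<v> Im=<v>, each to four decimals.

Re=-0.4114 Im=-0.3588

D^2_{1,0}(5.566,0.5502,3.1816) = e^{-i·1·5.566}·d^2_{1,0}(0.5502)·e^{-i·0·3.1816}. Compute d first:
Half-angle: c=0.962398, s=0.271643. N=√(6·1·2·2)=4.898979
Admissible k: 0..1 (factorial args all ≥0)
  k=0: (−1)^1·4.8990/(2)·0.9624^3·0.2716^1 = -0.593115
  k=1: (−1)^2·4.8990/(2)·0.9624^1·0.2716^3 = +0.047253
d^2_{1,0}(0.5502) = -0.593115 +0.047253 = -0.545862
Attach z-rotation phases: D = e^{-i(1)(5.566)}·(-0.545862)·e^{-i(0)(3.1816)} = -0.411394-0.358776i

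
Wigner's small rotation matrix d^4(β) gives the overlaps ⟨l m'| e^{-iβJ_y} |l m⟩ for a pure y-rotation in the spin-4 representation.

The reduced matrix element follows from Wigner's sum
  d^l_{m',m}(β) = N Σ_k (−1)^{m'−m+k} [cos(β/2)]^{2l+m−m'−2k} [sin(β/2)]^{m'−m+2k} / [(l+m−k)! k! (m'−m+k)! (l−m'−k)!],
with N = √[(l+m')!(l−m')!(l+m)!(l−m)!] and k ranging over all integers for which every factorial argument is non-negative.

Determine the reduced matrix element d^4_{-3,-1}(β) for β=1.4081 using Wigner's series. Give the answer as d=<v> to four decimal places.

d=-0.1318

d^4_{-3,-1}(β=1.4081) via Wigner's sum:
With c≡cos(β/2)=0.762227 and s≡sin(β/2)=0.647310, N=[1·5040·6·120]^{1/2}=1904.940944
k∈{2,3} keeps every argument non-negative
  k=2: (−1)^0·1904.9409/(240)·0.7622^6·0.6473^2 = +0.652229
  k=3: (−1)^1·1904.9409/(144)·0.7622^4·0.6473^4 = -0.783980
d^4_{-3,-1}(1.4081) = +0.652229 -0.783980 = -0.131751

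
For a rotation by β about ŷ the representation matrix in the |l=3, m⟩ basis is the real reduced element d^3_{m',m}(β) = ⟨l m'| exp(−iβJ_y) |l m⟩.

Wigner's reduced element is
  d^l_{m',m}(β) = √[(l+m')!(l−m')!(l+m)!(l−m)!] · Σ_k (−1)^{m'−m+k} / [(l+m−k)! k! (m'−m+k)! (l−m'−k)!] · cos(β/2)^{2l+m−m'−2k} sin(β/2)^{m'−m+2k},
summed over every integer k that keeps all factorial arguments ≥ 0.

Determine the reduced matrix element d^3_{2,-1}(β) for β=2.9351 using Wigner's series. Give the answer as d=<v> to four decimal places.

d=0.3105

d^3_{2,-1}(β=2.9351) via Wigner's sum:
c=cos(2.9351/2)=0.103063, s=sin(2.9351/2)=0.994675; N=√[120·1·2·24]=75.894664
The bounds max(0,m−m')=0 and min(l+m,l−m')=1 give 2 terms
  k=0: (−1)^3·75.8947/(12)·0.1031^3·0.9947^3 = -0.006814
  k=1: (−1)^4·75.8947/(24)·0.1031^1·0.9947^5 = +0.317328
d^3_{2,-1}(2.9351) = -0.006814 +0.317328 = +0.310514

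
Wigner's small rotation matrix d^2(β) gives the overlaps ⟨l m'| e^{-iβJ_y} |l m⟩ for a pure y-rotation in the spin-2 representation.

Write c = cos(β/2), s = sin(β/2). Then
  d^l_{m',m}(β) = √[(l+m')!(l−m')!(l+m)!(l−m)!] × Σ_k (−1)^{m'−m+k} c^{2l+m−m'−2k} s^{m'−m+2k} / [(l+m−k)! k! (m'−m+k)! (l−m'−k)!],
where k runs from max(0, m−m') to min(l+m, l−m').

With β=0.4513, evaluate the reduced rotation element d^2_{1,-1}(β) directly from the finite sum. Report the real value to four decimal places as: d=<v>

d^2_{1,-1}(β=0.4513) via Wigner's sum:
With c≡cos(β/2)=0.974649 and s≡sin(β/2)=0.223740, N=[6·1·1·6]^{1/2}=6.000000
Admissible k: 0..1 (factorial args all ≥0)
  k=0: (−1)^2·6.0000/(2)·0.9746^2·0.2237^2 = +0.142661
  k=1: (−1)^3·6.0000/(6)·0.9746^0·0.2237^4 = -0.002506
d^2_{1,-1}(0.4513) = +0.142661 -0.002506 = +0.140155

d=0.1402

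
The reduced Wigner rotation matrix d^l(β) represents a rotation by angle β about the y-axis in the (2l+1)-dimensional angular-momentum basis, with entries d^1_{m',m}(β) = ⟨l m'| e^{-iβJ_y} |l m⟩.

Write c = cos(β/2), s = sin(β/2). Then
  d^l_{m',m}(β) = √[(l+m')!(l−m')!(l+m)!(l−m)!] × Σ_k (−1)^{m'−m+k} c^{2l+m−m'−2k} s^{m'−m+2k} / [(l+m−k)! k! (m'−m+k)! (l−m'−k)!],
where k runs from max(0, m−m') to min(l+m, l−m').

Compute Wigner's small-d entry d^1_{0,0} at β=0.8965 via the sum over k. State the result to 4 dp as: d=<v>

d^1_{0,0}(β=0.8965) via Wigner's sum:
With c≡cos(β/2)=0.901207 and s≡sin(β/2)=0.433389, N=[1·1·1·1]^{1/2}=1.000000
The bounds max(0,m−m')=0 and min(l+m,l−m')=1 give 2 terms
  k=0: (−1)^0·1.0000/(1)·0.9012^2·0.4334^0 = +0.812174
  k=1: (−1)^1·1.0000/(1)·0.9012^0·0.4334^2 = -0.187826
d^1_{0,0}(0.8965) = +0.812174 -0.187826 = +0.624348

d=0.6243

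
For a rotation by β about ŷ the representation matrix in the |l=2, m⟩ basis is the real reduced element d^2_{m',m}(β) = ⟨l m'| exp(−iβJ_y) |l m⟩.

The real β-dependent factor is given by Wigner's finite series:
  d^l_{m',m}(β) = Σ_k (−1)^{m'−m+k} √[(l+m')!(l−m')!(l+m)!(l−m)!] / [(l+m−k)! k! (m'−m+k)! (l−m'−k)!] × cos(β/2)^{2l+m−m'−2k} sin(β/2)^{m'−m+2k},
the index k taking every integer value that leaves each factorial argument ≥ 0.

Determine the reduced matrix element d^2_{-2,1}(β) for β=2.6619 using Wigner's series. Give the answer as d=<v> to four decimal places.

d=0.4355

d^2_{-2,1}(β=2.6619) via Wigner's sum:
With c≡cos(β/2)=0.237553 and s≡sin(β/2)=0.971374, N=[1·24·6·1]^{1/2}=12.000000
k: max(0,(1)−(-2))=3 … min(2+(1),2−(-2))=3
  k=3: (−1)^0·12.0000/(6)·0.2376^1·0.9714^3 = +0.435463
d^2_{-2,1}(2.6619) = +0.435463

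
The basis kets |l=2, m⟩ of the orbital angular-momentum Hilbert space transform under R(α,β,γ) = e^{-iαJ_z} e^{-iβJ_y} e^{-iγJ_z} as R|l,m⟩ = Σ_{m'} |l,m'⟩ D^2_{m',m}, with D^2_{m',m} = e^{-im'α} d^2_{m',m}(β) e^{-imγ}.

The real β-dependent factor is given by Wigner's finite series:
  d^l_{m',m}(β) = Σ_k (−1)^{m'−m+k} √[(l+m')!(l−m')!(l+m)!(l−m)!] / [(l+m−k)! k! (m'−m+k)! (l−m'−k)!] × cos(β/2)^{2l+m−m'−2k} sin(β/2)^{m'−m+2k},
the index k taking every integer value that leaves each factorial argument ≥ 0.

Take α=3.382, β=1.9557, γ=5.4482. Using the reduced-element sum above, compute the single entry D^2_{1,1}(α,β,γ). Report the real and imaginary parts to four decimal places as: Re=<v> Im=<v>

Split into d^2_{1,1}(β=1.9557) × two z-phases.
With c≡cos(β/2)=0.558807 and s≡sin(β/2)=0.829298, N=[6·1·6·1]^{1/2}=6.000000
The bounds max(0,m−m')=0 and min(l+m,l−m')=1 give 2 terms
  k=0: (−1)^0·6.0000/(6)·0.5588^4·0.8293^0 = +0.097509
  k=1: (−1)^1·6.0000/(2)·0.5588^2·0.8293^2 = -0.644267
d^2_{1,1}(1.9557) = +0.097509 -0.644267 = -0.546757
Phases: e^{-i·(1)·3.382}=-0.971241+0.238098i, e^{-i·(1)·5.4482}=+0.671189+0.741287i ⇒ D=+0.452926+0.306271i

Re=0.4529 Im=0.3063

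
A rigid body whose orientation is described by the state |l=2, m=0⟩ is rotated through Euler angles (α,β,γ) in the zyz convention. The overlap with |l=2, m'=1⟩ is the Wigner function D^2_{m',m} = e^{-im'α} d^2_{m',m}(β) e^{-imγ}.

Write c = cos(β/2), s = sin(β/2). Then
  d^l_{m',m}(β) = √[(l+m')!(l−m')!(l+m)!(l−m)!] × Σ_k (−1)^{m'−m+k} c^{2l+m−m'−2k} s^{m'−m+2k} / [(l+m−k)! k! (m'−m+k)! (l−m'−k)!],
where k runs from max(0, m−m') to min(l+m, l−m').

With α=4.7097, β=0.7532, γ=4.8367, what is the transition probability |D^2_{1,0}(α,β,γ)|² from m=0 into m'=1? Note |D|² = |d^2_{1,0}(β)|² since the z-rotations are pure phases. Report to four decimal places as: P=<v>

P=0.3734

Split into d^2_{1,0}(β=0.7532) × two z-phases.
Half-angle: c=0.929920, s=0.367761. N=√(6·1·2·2)=4.898979
k∈{0,1} keeps every argument non-negative
  k=0: (−1)^1·4.8990/(2)·0.9299^3·0.3678^1 = -0.724400
  k=1: (−1)^2·4.8990/(2)·0.9299^1·0.3678^3 = +0.113297
d^2_{1,0}(0.7532) = -0.724400 +0.113297 = -0.611103
|D^2_{1,0}|² = |d^2_{1,0}(β)|² = (-0.611103)² = 0.373447 (the z-rotation phases have unit modulus)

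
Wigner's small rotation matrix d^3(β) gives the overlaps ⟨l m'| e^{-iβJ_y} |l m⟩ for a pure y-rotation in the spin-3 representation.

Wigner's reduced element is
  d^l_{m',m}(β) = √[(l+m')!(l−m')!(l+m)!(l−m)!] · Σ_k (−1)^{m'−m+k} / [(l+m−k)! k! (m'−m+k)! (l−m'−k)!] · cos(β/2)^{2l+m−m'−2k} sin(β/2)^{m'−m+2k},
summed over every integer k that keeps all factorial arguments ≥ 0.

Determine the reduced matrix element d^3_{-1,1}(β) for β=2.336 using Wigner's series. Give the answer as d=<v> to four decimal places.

d^3_{-1,1}(β=2.336) via Wigner's sum:
Half-angle: c=0.391992, s=0.919968. N=√(2·24·24·2)=48.000000
Admissible k: 2..4 (factorial args all ≥0)
  k=2: (−1)^0·48.0000/(8)·0.3920^4·0.9200^2 = +0.119897
  k=3: (−1)^1·48.0000/(6)·0.3920^2·0.9200^4 = -0.880516
  k=4: (−1)^2·48.0000/(48)·0.3920^0·0.9200^6 = +0.606230
d^3_{-1,1}(2.336) = +0.119897 -0.880516 +0.606230 = -0.154388

d=-0.1544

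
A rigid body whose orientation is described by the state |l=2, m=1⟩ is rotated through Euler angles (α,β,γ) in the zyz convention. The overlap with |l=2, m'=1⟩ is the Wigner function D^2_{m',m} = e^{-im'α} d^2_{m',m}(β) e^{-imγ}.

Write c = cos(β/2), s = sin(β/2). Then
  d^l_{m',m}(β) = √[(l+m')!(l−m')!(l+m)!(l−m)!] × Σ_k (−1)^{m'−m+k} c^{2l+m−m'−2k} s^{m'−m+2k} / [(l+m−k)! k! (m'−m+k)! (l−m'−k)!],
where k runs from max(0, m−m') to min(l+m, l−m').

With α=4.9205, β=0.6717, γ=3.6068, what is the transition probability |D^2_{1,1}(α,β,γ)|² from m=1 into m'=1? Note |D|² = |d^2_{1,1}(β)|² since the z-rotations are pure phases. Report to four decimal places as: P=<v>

P=0.2541

First d^2_{1,1}(β=0.6717), then the phase factors e^{-i(1)α} and e^{-i(1)γ}:
Half-angle: c=0.944131, s=0.329572. N=√(6·1·6·1)=6.000000
Admissible k: 0..1 (factorial args all ≥0)
  k=0: (−1)^0·6.0000/(6)·0.9441^4·0.3296^0 = +0.794563
  k=1: (−1)^1·6.0000/(2)·0.9441^2·0.3296^2 = -0.290459
d^2_{1,1}(0.6717) = +0.794563 -0.290459 = +0.504103
|D^2_{1,1}|² = |d^2_{1,1}(β)|² = (+0.504103)² = 0.254120 (the z-rotation phases have unit modulus)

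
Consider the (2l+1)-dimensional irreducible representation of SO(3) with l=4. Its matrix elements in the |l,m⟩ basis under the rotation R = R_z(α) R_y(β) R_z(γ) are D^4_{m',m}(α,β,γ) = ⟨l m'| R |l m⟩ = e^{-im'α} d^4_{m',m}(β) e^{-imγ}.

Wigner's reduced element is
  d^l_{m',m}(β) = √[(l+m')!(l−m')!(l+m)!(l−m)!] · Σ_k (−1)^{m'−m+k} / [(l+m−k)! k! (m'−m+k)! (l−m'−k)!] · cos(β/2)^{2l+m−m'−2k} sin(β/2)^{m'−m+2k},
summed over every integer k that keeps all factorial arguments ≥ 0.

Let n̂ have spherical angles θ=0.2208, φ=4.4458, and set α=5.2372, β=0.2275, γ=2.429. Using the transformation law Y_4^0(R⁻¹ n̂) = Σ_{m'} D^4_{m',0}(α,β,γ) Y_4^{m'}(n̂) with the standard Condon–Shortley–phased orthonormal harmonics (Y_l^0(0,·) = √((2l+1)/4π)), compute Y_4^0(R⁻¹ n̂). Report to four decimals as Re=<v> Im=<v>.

Need the full column D^4_{m',0} for m'=−4..4 at α=5.2372, β=0.2275, γ=2.429.
cos(β/2)=0.993537, sin(β/2)=0.113505
d^4_{-4,0}: single k=4 term ⇒ +0.001353;  D = -0.000682+0.001169i
d^4_{-3,0}: k∈[3..4] ⇒ +0.016751 -0.000219 = +0.016532;  D = -0.016532-0.000060i
d^4_{-2,0}: k∈[2..4] ⇒ +0.117559 -0.004092 +0.000020 = +0.113487;  D = -0.056505-0.098420i
d^4_{-1,0}: k∈[1..4] ⇒ +0.485086 -0.037987 +0.000496 -0.000001 = +0.447594;  D = +0.224267-0.387357i
d^4_{0,0}: k∈[0..4] ⇒ +0.949454 -0.198269 +0.005822 -0.000034 +0.000000 = +0.756974;  D = +0.756974+0.000000i
d^4_{1,0}: k∈[0..3] ⇒ -0.485086 +0.037987 -0.000496 +0.000001 = -0.447594;  D = -0.224267-0.387357i
d^4_{2,0}: k∈[0..2] ⇒ +0.117559 -0.004092 +0.000020 = +0.113487;  D = -0.056505+0.098420i
d^4_{3,0}: k∈[0..1] ⇒ -0.016751 +0.000219 = -0.016532;  D = +0.016532-0.000060i
d^4_{4,0}: single k=0 term ⇒ +0.001353;  D = -0.000682-0.001169i
Y_4^{m'}(θ=0.2208,φ=4.4458) and Σ D·Y over m':
  (-0.0007+0.0012i)·(+0.0005+0.0009i)  (-0.0165-0.0001i)·(+0.0092-0.0089i)  (-0.0565-0.0984i)·(-0.0783-0.0462i)  (+0.2243-0.3874i)·(-0.0976+0.3574i)  (+0.7570+0.0000i)·(+0.6518+0.0000i)  (-0.2243-0.3874i)·(+0.0976+0.3574i)  (-0.0565+0.0984i)·(-0.0783+0.0462i)  (+0.0165-0.0001i)·(-0.0092-0.0089i)  (-0.0007-0.0012i)·(+0.0005-0.0009i)
Y_4^0(R⁻¹ n̂) = +0.725944-0.000000i

Re=0.7259 Im=0.0000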